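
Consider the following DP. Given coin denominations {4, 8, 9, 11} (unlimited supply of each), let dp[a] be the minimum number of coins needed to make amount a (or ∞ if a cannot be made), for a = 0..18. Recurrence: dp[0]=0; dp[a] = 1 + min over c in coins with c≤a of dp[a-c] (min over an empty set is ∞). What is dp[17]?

2

 a  0  1  2  3  4  5  6  7  8  9 10 11 12 13 14 15 16 17 18
dp  0  -  -  -  1  -  -  -  1  1  -  1  2  2  -  2  2  2  2
(- denotes ∞ / unreachable)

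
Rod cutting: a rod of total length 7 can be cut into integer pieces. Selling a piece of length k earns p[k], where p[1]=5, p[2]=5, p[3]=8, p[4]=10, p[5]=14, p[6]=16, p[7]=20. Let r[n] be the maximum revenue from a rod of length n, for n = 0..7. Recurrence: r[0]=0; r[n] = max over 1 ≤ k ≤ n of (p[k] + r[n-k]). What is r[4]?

   n    0    1    2    3    4    5    6    7
r[n]    0    5   10   15   20   25   30   35

20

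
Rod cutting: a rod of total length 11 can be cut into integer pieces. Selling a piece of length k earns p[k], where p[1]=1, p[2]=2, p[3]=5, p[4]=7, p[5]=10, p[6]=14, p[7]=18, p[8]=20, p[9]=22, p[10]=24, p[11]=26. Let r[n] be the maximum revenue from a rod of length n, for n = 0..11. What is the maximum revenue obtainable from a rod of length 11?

   n    0    1    2    3    4    5    6    7    8    9   10   11
r[n]    0    1    2    5    7   10   14   18   20   22   24   26

26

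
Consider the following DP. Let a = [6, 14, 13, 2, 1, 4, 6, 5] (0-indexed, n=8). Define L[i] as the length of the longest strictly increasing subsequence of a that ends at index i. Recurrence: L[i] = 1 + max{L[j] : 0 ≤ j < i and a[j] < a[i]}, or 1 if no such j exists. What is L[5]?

2

   i    0    1    2    3    4    5    6    7
a[i]    6   14   13    2    1    4    6    5
L[i]    1    2    2    1    1    2    3    3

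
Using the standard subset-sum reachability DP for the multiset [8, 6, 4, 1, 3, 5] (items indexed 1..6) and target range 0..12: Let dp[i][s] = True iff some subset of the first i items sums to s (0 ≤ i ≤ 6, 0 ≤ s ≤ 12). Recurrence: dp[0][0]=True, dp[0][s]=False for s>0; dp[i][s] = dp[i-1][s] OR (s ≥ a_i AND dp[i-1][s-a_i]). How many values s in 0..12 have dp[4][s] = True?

11

i\s   0   1   2   3   4   5   6   7   8   9  10  11  12
  0   T   F   F   F   F   F   F   F   F   F   F   F   F
  1   T   F   F   F   F   F   F   F   T   F   F   F   F
  2   T   F   F   F   F   F   T   F   T   F   F   F   F
  3   T   F   F   F   T   F   T   F   T   F   T   F   T
  4   T   T   F   F   T   T   T   T   T   T   T   T   T
  5   T   T   F   T   T   T   T   T   T   T   T   T   T
  6   T   T   F   T   T   T   T   T   T   T   T   T   T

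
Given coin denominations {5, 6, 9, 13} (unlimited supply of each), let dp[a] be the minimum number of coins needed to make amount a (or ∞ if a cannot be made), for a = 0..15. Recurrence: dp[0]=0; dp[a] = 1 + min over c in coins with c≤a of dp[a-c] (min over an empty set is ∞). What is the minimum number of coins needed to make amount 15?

2

 a  0  1  2  3  4  5  6  7  8  9 10 11 12 13 14 15
dp  0  -  -  -  -  1  1  -  -  1  2  2  2  1  2  2
(- denotes ∞ / unreachable)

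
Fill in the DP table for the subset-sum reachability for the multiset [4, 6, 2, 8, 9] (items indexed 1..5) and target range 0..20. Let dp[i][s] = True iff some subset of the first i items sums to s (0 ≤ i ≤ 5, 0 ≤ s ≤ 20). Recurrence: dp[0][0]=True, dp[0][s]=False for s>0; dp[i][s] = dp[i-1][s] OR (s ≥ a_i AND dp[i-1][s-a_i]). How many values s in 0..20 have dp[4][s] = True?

i\s   0   1   2   3   4   5   6   7   8   9  10  11  12  13  14  15  16  17  18  19  20
  0   T   F   F   F   F   F   F   F   F   F   F   F   F   F   F   F   F   F   F   F   F
  1   T   F   F   F   T   F   F   F   F   F   F   F   F   F   F   F   F   F   F   F   F
  2   T   F   F   F   T   F   T   F   F   F   T   F   F   F   F   F   F   F   F   F   F
  3   T   F   T   F   T   F   T   F   T   F   T   F   T   F   F   F   F   F   F   F   F
  4   T   F   T   F   T   F   T   F   T   F   T   F   T   F   T   F   T   F   T   F   T
  5   T   F   T   F   T   F   T   F   T   T   T   T   T   T   T   T   T   T   T   T   T

11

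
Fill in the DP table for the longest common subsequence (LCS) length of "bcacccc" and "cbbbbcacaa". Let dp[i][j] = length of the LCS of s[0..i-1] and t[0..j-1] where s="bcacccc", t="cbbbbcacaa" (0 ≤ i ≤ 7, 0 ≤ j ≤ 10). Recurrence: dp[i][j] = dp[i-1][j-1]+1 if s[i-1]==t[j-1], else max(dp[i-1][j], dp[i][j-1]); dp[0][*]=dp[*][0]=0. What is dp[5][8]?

   ''  c  b  b  b  b  c  a  c  a  a
''  0  0  0  0  0  0  0  0  0  0  0
 b  0  0  1  1  1  1  1  1  1  1  1
 c  0  1  1  1  1  1  2  2  2  2  2
 a  0  1  1  1  1  1  2  3  3  3  3
 c  0  1  1  1  1  1  2  3  4  4  4
 c  0  1  1  1  1  1  2  3  4  4  4
 c  0  1  1  1  1  1  2  3  4  4  4
 c  0  1  1  1  1  1  2  3  4  4  4

4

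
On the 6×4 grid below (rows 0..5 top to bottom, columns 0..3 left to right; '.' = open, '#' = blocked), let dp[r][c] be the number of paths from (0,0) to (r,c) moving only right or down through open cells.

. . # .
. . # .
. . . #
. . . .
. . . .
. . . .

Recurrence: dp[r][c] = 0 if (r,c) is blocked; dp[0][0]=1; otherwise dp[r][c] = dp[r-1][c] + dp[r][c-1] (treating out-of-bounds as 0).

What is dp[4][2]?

r\c   0   1   2   3
  0   1   1   0   0
  1   1   2   0   0
  2   1   3   3   0
  3   1   4   7   7
  4   1   5  12  19
  5   1   6  18  37

12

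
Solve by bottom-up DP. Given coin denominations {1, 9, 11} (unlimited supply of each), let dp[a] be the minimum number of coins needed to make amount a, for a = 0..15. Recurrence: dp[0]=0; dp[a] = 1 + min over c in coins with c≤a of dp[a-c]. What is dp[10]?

 a  0  1  2  3  4  5  6  7  8  9 10 11 12 13 14 15
dp  0  1  2  3  4  5  6  7  8  1  2  1  2  3  4  5

2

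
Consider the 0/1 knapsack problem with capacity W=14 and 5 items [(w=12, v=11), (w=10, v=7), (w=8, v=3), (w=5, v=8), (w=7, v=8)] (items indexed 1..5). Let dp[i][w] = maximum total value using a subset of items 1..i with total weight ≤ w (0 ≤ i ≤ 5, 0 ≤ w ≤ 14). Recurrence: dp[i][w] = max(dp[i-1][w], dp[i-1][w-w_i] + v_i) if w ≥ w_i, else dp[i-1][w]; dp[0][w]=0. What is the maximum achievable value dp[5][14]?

16

i\w   0   1   2   3   4   5   6   7   8   9  10  11  12  13  14
  0   0   0   0   0   0   0   0   0   0   0   0   0   0   0   0
  1   0   0   0   0   0   0   0   0   0   0   0   0  11  11  11
  2   0   0   0   0   0   0   0   0   0   0   7   7  11  11  11
  3   0   0   0   0   0   0   0   0   3   3   7   7  11  11  11
  4   0   0   0   0   0   8   8   8   8   8   8   8  11  11  11
  5   0   0   0   0   0   8   8   8   8   8   8   8  16  16  16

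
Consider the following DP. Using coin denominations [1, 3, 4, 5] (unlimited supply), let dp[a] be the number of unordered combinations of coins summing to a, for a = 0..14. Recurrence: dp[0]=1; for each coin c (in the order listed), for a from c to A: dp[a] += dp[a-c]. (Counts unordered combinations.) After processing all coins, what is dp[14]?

23

after  coin     0     1     2     3     4     5     6     7     8     9    10    11    12    13    14
          1     1     1     1     1     1     1     1     1     1     1     1     1     1     1     1
          3     1     1     1     2     2     2     3     3     3     4     4     4     5     5     5
          4     1     1     1     2     3     3     4     5     6     7     8     9    11    12    13
          5     1     1     1     2     3     4     5     6     8    10    12    14    17    20    23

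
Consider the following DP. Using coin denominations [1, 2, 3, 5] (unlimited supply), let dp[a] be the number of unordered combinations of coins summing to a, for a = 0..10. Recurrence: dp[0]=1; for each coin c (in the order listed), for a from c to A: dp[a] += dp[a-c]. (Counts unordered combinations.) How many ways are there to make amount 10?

after  coin     0     1     2     3     4     5     6     7     8     9    10
          1     1     1     1     1     1     1     1     1     1     1     1
          2     1     1     2     2     3     3     4     4     5     5     6
          3     1     1     2     3     4     5     7     8    10    12    14
          5     1     1     2     3     4     6     8    10    13    16    20

20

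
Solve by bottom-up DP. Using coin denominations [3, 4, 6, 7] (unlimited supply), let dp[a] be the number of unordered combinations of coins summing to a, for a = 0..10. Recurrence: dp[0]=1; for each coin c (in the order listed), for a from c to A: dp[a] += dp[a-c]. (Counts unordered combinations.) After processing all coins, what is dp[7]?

2

after  coin     0     1     2     3     4     5     6     7     8     9    10
          3     1     0     0     1     0     0     1     0     0     1     0
          4     1     0     0     1     1     0     1     1     1     1     1
          6     1     0     0     1     1     0     2     1     1     2     2
          7     1     0     0     1     1     0     2     2     1     2     3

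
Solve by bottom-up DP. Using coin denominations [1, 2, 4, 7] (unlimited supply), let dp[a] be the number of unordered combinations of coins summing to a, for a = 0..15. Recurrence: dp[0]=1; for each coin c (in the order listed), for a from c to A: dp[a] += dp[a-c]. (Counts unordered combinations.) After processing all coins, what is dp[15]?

30

after  coin     0     1     2     3     4     5     6     7     8     9    10    11    12    13    14    15
          1     1     1     1     1     1     1     1     1     1     1     1     1     1     1     1     1
          2     1     1     2     2     3     3     4     4     5     5     6     6     7     7     8     8
          4     1     1     2     2     4     4     6     6     9     9    12    12    16    16    20    20
          7     1     1     2     2     4     4     6     7    10    11    14    16    20    22    27    30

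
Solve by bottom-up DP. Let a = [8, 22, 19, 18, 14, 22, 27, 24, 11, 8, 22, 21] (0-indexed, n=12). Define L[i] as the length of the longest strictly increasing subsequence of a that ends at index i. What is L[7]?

4

   i    0    1    2    3    4    5    6    7    8    9   10   11
a[i]    8   22   19   18   14   22   27   24   11    8   22   21
L[i]    1    2    2    2    2    3    4    4    2    1    3    3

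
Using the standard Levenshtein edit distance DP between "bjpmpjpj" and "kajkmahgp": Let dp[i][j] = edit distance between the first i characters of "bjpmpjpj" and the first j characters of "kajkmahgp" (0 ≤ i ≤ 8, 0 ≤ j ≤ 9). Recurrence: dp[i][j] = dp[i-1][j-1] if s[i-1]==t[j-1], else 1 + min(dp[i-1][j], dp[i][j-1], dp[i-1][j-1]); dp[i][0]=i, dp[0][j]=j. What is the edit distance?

7

   ''  k  a  j  k  m  a  h  g  p
''  0  1  2  3  4  5  6  7  8  9
 b  1  1  2  3  4  5  6  7  8  9
 j  2  2  2  2  3  4  5  6  7  8
 p  3  3  3  3  3  4  5  6  7  7
 m  4  4  4  4  4  3  4  5  6  7
 p  5  5  5  5  5  4  4  5  6  6
 j  6  6  6  5  6  5  5  5  6  7
 p  7  7  7  6  6  6  6  6  6  6
 j  8  8  8  7  7  7  7  7  7  7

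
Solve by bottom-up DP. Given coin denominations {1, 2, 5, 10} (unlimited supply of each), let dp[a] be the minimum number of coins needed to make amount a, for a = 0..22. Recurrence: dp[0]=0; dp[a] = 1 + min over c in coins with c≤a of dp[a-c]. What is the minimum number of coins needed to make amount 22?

 a  0  1  2  3  4  5  6  7  8  9 10 11 12 13 14 15 16 17 18 19 20 21 22
dp  0  1  1  2  2  1  2  2  3  3  1  2  2  3  3  2  3  3  4  4  2  3  3

3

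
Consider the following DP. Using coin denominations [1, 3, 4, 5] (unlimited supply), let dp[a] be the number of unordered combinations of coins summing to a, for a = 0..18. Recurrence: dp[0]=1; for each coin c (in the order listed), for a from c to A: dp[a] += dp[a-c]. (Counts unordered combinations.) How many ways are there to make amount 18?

after  coin     0     1     2     3     4     5     6     7     8     9    10    11    12    13    14    15    16    17    18
          1     1     1     1     1     1     1     1     1     1     1     1     1     1     1     1     1     1     1     1
          3     1     1     1     2     2     2     3     3     3     4     4     4     5     5     5     6     6     6     7
          4     1     1     1     2     3     3     4     5     6     7     8     9    11    12    13    15    17    18    20
          5     1     1     1     2     3     4     5     6     8    10    12    14    17    20    23    27    31    35    40

40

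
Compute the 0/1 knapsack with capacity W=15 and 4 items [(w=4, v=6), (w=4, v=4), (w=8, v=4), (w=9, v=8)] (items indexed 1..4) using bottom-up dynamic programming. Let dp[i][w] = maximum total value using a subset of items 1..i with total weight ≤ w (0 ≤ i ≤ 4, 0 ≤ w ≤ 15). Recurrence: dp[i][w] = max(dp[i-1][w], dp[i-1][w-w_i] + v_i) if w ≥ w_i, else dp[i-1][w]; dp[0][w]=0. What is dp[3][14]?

10

i\w   0   1   2   3   4   5   6   7   8   9  10  11  12  13  14  15
  0   0   0   0   0   0   0   0   0   0   0   0   0   0   0   0   0
  1   0   0   0   0   6   6   6   6   6   6   6   6   6   6   6   6
  2   0   0   0   0   6   6   6   6  10  10  10  10  10  10  10  10
  3   0   0   0   0   6   6   6   6  10  10  10  10  10  10  10  10
  4   0   0   0   0   6   6   6   6  10  10  10  10  10  14  14  14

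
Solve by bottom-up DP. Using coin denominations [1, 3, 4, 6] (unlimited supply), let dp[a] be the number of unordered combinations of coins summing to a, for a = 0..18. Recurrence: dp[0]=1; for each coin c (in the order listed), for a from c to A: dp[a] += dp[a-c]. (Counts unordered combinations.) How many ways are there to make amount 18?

after  coin     0     1     2     3     4     5     6     7     8     9    10    11    12    13    14    15    16    17    18
          1     1     1     1     1     1     1     1     1     1     1     1     1     1     1     1     1     1     1     1
          3     1     1     1     2     2     2     3     3     3     4     4     4     5     5     5     6     6     6     7
          4     1     1     1     2     3     3     4     5     6     7     8     9    11    12    13    15    17    18    20
          6     1     1     1     2     3     3     5     6     7     9    11    12    16    18    20    24    28    30    36

36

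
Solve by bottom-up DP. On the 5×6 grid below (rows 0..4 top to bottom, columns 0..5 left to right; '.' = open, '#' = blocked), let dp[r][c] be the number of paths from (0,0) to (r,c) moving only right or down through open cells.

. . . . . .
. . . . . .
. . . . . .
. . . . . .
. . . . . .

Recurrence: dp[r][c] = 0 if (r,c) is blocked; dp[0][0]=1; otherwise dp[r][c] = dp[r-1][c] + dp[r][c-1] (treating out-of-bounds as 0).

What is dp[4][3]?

r\c   0   1   2   3   4   5
  0   1   1   1   1   1   1
  1   1   2   3   4   5   6
  2   1   3   6  10  15  21
  3   1   4  10  20  35  56
  4   1   5  15  35  70 126

35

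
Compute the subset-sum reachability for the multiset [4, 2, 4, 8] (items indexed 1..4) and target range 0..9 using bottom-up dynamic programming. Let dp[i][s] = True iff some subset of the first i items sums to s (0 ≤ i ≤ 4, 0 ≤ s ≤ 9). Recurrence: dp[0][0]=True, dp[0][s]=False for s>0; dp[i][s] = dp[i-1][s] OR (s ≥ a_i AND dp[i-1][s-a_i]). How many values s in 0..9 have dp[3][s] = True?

5

i\s   0   1   2   3   4   5   6   7   8   9
  0   T   F   F   F   F   F   F   F   F   F
  1   T   F   F   F   T   F   F   F   F   F
  2   T   F   T   F   T   F   T   F   F   F
  3   T   F   T   F   T   F   T   F   T   F
  4   T   F   T   F   T   F   T   F   T   F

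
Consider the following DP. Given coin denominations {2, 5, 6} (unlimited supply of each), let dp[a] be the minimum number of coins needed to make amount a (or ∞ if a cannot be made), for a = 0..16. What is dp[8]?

2

 a  0  1  2  3  4  5  6  7  8  9 10 11 12 13 14 15 16
dp  0  -  1  -  2  1  1  2  2  3  2  2  2  3  3  3  3
(- denotes ∞ / unreachable)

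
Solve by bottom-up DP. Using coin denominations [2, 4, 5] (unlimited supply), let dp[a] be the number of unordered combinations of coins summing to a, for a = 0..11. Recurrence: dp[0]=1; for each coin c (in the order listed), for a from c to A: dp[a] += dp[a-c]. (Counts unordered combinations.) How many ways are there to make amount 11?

after  coin     0     1     2     3     4     5     6     7     8     9    10    11
          2     1     0     1     0     1     0     1     0     1     0     1     0
          4     1     0     1     0     2     0     2     0     3     0     3     0
          5     1     0     1     0     2     1     2     1     3     2     4     2

2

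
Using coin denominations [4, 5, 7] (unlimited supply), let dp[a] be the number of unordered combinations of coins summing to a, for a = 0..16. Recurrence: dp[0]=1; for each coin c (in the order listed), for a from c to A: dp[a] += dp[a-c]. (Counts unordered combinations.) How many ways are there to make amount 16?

after  coin     0     1     2     3     4     5     6     7     8     9    10    11    12    13    14    15    16
          4     1     0     0     0     1     0     0     0     1     0     0     0     1     0     0     0     1
          5     1     0     0     0     1     1     0     0     1     1     1     0     1     1     1     1     1
          7     1     0     0     0     1     1     0     1     1     1     1     1     2     1     2     2     2

2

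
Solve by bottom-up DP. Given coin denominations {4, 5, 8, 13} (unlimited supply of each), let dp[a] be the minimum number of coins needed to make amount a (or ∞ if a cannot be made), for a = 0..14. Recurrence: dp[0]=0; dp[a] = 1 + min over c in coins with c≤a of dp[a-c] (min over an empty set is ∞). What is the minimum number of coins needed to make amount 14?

3

 a  0  1  2  3  4  5  6  7  8  9 10 11 12 13 14
dp  0  -  -  -  1  1  -  -  1  2  2  -  2  1  3
(- denotes ∞ / unreachable)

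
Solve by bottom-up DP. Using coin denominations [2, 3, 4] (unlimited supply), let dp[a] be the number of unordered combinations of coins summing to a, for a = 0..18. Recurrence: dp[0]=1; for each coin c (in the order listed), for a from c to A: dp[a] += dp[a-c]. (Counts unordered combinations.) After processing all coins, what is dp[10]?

after  coin     0     1     2     3     4     5     6     7     8     9    10    11    12    13    14    15    16    17    18
          2     1     0     1     0     1     0     1     0     1     0     1     0     1     0     1     0     1     0     1
          3     1     0     1     1     1     1     2     1     2     2     2     2     3     2     3     3     3     3     4
          4     1     0     1     1     2     1     3     2     4     3     5     4     7     5     8     7    10     8    12

5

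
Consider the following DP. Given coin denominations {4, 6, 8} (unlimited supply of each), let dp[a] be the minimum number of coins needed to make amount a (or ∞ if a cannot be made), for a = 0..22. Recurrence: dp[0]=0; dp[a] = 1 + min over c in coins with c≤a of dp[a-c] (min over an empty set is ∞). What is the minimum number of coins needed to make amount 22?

3

 a  0  1  2  3  4  5  6  7  8  9 10 11 12 13 14 15 16 17 18 19 20 21 22
dp  0  -  -  -  1  -  1  -  1  -  2  -  2  -  2  -  2  -  3  -  3  -  3
(- denotes ∞ / unreachable)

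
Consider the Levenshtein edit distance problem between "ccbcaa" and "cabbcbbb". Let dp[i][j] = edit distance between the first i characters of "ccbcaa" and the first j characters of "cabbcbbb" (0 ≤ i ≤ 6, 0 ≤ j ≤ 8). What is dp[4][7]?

   ''  c  a  b  b  c  b  b  b
''  0  1  2  3  4  5  6  7  8
 c  1  0  1  2  3  4  5  6  7
 c  2  1  1  2  3  3  4  5  6
 b  3  2  2  1  2  3  3  4  5
 c  4  3  3  2  2  2  3  4  5
 a  5  4  3  3  3  3  3  4  5
 a  6  5  4  4  4  4  4  4  5

4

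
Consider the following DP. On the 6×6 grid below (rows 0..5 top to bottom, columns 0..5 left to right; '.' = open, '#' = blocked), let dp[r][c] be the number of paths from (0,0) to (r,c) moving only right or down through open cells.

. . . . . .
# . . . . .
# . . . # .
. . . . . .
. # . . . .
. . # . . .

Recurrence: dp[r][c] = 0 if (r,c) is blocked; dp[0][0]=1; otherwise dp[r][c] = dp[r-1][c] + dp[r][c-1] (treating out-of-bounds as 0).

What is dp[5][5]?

r\c   0   1   2   3   4   5
  0   1   1   1   1   1   1
  1   0   1   2   3   4   5
  2   0   1   3   6   0   5
  3   0   1   4  10  10  15
  4   0   0   4  14  24  39
  5   0   0   0  14  38  77

77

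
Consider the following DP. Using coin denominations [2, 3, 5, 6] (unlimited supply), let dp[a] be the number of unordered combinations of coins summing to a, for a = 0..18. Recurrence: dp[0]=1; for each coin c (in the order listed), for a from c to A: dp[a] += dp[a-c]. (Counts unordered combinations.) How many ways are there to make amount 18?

after  coin     0     1     2     3     4     5     6     7     8     9    10    11    12    13    14    15    16    17    18
          2     1     0     1     0     1     0     1     0     1     0     1     0     1     0     1     0     1     0     1
          3     1     0     1     1     1     1     2     1     2     2     2     2     3     2     3     3     3     3     4
          5     1     0     1     1     1     2     2     2     3     3     4     4     5     5     6     7     7     8     9
          6     1     0     1     1     1     2     3     2     4     4     5     6     8     7    10    11    12    14    17

17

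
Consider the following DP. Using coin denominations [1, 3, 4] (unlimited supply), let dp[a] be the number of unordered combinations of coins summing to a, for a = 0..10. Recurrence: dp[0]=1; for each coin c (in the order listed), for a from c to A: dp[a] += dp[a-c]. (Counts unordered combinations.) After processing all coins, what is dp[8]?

after  coin     0     1     2     3     4     5     6     7     8     9    10
          1     1     1     1     1     1     1     1     1     1     1     1
          3     1     1     1     2     2     2     3     3     3     4     4
          4     1     1     1     2     3     3     4     5     6     7     8

6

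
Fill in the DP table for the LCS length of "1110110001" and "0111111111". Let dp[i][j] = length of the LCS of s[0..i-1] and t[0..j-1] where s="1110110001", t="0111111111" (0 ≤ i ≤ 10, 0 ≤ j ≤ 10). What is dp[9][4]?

3

   ''  0  1  1  1  1  1  1  1  1  1
''  0  0  0  0  0  0  0  0  0  0  0
 1  0  0  1  1  1  1  1  1  1  1  1
 1  0  0  1  2  2  2  2  2  2  2  2
 1  0  0  1  2  3  3  3  3  3  3  3
 0  0  1  1  2  3  3  3  3  3  3  3
 1  0  1  2  2  3  4  4  4  4  4  4
 1  0  1  2  3  3  4  5  5  5  5  5
 0  0  1  2  3  3  4  5  5  5  5  5
 0  0  1  2  3  3  4  5  5  5  5  5
 0  0  1  2  3  3  4  5  5  5  5  5
 1  0  1  2  3  4  4  5  6  6  6  6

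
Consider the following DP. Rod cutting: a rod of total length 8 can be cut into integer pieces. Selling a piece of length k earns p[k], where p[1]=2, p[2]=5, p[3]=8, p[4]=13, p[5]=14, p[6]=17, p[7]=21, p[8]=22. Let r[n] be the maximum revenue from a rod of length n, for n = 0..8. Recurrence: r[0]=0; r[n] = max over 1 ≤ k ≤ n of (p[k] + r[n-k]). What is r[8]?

   n    0    1    2    3    4    5    6    7    8
r[n]    0    2    5    8   13   15   18   21   26

26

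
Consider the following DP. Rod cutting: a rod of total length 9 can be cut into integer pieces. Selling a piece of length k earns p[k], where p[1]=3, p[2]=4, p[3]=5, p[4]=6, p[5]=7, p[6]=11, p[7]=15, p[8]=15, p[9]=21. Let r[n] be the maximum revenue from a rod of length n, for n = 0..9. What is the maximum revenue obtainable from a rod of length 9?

   n    0    1    2    3    4    5    6    7    8    9
r[n]    0    3    6    9   12   15   18   21   24   27

27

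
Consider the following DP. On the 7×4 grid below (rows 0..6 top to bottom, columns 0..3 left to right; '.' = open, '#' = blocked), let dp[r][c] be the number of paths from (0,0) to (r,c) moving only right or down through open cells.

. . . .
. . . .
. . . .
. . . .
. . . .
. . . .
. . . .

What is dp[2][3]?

r\c   0   1   2   3
  0   1   1   1   1
  1   1   2   3   4
  2   1   3   6  10
  3   1   4  10  20
  4   1   5  15  35
  5   1   6  21  56
  6   1   7  28  84

10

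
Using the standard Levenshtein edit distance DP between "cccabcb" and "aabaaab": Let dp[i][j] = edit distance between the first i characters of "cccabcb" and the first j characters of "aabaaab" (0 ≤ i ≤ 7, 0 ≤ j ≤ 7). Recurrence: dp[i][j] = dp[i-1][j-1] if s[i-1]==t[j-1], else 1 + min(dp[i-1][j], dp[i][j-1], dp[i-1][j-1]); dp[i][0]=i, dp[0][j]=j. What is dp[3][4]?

   ''  a  a  b  a  a  a  b
''  0  1  2  3  4  5  6  7
 c  1  1  2  3  4  5  6  7
 c  2  2  2  3  4  5  6  7
 c  3  3  3  3  4  5  6  7
 a  4  3  3  4  3  4  5  6
 b  5  4  4  3  4  4  5  5
 c  6  5  5  4  4  5  5  6
 b  7  6  6  5  5  5  6  5

4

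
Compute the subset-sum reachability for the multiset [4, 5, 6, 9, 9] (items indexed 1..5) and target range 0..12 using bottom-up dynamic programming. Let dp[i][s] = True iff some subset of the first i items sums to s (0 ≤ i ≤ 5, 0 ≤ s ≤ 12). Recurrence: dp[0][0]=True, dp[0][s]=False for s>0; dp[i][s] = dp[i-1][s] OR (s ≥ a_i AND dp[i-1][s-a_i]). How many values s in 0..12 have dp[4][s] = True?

i\s   0   1   2   3   4   5   6   7   8   9  10  11  12
  0   T   F   F   F   F   F   F   F   F   F   F   F   F
  1   T   F   F   F   T   F   F   F   F   F   F   F   F
  2   T   F   F   F   T   T   F   F   F   T   F   F   F
  3   T   F   F   F   T   T   T   F   F   T   T   T   F
  4   T   F   F   F   T   T   T   F   F   T   T   T   F
  5   T   F   F   F   T   T   T   F   F   T   T   T   F

7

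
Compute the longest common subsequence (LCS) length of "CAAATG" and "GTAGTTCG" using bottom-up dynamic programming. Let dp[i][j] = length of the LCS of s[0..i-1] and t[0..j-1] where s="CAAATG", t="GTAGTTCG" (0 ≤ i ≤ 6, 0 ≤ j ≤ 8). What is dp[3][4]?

1

   ''  G  T  A  G  T  T  C  G
''  0  0  0  0  0  0  0  0  0
 C  0  0  0  0  0  0  0  1  1
 A  0  0  0  1  1  1  1  1  1
 A  0  0  0  1  1  1  1  1  1
 A  0  0  0  1  1  1  1  1  1
 T  0  0  1  1  1  2  2  2  2
 G  0  1  1  1  2  2  2  2  3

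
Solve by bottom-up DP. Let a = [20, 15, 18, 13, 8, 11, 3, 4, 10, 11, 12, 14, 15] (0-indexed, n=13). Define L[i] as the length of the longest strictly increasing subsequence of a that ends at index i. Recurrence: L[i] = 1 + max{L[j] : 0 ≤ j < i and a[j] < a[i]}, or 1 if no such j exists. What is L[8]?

   i    0    1    2    3    4    5    6    7    8    9   10   11   12
a[i]   20   15   18   13    8   11    3    4   10   11   12   14   15
L[i]    1    1    2    1    1    2    1    2    3    4    5    6    7

3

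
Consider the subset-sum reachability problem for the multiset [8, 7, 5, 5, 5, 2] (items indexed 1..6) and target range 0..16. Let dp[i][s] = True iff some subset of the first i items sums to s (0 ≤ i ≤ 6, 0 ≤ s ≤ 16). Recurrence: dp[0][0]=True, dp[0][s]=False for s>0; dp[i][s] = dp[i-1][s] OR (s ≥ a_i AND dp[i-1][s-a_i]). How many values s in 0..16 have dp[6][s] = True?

11

i\s   0   1   2   3   4   5   6   7   8   9  10  11  12  13  14  15  16
  0   T   F   F   F   F   F   F   F   F   F   F   F   F   F   F   F   F
  1   T   F   F   F   F   F   F   F   T   F   F   F   F   F   F   F   F
  2   T   F   F   F   F   F   F   T   T   F   F   F   F   F   F   T   F
  3   T   F   F   F   F   T   F   T   T   F   F   F   T   T   F   T   F
  4   T   F   F   F   F   T   F   T   T   F   T   F   T   T   F   T   F
  5   T   F   F   F   F   T   F   T   T   F   T   F   T   T   F   T   F
  6   T   F   T   F   F   T   F   T   T   T   T   F   T   T   T   T   F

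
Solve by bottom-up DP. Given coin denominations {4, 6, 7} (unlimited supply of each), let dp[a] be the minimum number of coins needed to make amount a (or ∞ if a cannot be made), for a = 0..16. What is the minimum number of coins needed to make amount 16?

3

 a  0  1  2  3  4  5  6  7  8  9 10 11 12 13 14 15 16
dp  0  -  -  -  1  -  1  1  2  -  2  2  2  2  2  3  3
(- denotes ∞ / unreachable)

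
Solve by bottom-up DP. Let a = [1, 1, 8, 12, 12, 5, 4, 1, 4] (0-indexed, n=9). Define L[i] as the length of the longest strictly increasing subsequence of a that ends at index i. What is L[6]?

2

   i    0    1    2    3    4    5    6    7    8
a[i]    1    1    8   12   12    5    4    1    4
L[i]    1    1    2    3    3    2    2    1    2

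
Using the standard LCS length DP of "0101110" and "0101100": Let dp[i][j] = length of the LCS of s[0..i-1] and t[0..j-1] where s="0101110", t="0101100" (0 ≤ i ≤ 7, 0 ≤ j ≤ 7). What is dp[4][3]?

   ''  0  1  0  1  1  0  0
''  0  0  0  0  0  0  0  0
 0  0  1  1  1  1  1  1  1
 1  0  1  2  2  2  2  2  2
 0  0  1  2  3  3  3  3  3
 1  0  1  2  3  4  4  4  4
 1  0  1  2  3  4  5  5  5
 1  0  1  2  3  4  5  5  5
 0  0  1  2  3  4  5  6  6

3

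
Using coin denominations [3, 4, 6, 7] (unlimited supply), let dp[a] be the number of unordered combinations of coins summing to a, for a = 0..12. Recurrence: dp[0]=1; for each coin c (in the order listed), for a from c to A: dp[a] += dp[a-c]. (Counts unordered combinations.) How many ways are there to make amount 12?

4

after  coin     0     1     2     3     4     5     6     7     8     9    10    11    12
          3     1     0     0     1     0     0     1     0     0     1     0     0     1
          4     1     0     0     1     1     0     1     1     1     1     1     1     2
          6     1     0     0     1     1     0     2     1     1     2     2     1     4
          7     1     0     0     1     1     0     2     2     1     2     3     2     4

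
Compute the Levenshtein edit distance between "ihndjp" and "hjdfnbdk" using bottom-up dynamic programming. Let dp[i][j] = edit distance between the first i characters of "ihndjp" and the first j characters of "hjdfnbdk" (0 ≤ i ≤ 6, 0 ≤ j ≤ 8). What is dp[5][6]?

5

   ''  h  j  d  f  n  b  d  k
''  0  1  2  3  4  5  6  7  8
 i  1  1  2  3  4  5  6  7  8
 h  2  1  2  3  4  5  6  7  8
 n  3  2  2  3  4  4  5  6  7
 d  4  3  3  2  3  4  5  5  6
 j  5  4  3  3  3  4  5  6  6
 p  6  5  4  4  4  4  5  6  7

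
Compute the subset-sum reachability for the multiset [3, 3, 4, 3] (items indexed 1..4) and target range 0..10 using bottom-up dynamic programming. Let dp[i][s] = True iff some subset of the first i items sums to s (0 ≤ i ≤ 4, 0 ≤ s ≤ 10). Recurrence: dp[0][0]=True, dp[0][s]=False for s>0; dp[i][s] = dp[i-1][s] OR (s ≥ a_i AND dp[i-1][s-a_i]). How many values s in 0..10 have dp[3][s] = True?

6

i\s   0   1   2   3   4   5   6   7   8   9  10
  0   T   F   F   F   F   F   F   F   F   F   F
  1   T   F   F   T   F   F   F   F   F   F   F
  2   T   F   F   T   F   F   T   F   F   F   F
  3   T   F   F   T   T   F   T   T   F   F   T
  4   T   F   F   T   T   F   T   T   F   T   T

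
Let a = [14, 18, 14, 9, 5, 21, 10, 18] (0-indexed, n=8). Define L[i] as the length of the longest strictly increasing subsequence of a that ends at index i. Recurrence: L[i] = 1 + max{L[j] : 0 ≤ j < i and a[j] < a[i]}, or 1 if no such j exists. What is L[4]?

   i    0    1    2    3    4    5    6    7
a[i]   14   18   14    9    5   21   10   18
L[i]    1    2    1    1    1    3    2    3

1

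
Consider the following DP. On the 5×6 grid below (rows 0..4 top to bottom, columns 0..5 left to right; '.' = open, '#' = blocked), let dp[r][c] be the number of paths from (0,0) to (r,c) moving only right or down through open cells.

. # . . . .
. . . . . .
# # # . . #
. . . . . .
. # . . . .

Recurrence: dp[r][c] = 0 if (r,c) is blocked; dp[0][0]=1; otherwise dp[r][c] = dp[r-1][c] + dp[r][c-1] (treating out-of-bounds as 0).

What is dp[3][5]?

3

r\c   0   1   2   3   4   5
  0   1   0   0   0   0   0
  1   1   1   1   1   1   1
  2   0   0   0   1   2   0
  3   0   0   0   1   3   3
  4   0   0   0   1   4   7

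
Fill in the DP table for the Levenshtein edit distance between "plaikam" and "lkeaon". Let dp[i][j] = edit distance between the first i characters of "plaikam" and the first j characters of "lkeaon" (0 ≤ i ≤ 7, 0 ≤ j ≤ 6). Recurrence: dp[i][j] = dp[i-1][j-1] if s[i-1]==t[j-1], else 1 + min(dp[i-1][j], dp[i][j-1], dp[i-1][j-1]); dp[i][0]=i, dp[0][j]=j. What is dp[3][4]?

3

   ''  l  k  e  a  o  n
''  0  1  2  3  4  5  6
 p  1  1  2  3  4  5  6
 l  2  1  2  3  4  5  6
 a  3  2  2  3  3  4  5
 i  4  3  3  3  4  4  5
 k  5  4  3  4  4  5  5
 a  6  5  4  4  4  5  6
 m  7  6  5  5  5  5  6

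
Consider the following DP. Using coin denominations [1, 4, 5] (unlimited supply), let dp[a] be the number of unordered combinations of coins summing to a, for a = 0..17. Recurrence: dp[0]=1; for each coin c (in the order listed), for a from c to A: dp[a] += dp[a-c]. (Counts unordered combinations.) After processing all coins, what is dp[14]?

9

after  coin     0     1     2     3     4     5     6     7     8     9    10    11    12    13    14    15    16    17
          1     1     1     1     1     1     1     1     1     1     1     1     1     1     1     1     1     1     1
          4     1     1     1     1     2     2     2     2     3     3     3     3     4     4     4     4     5     5
          5     1     1     1     1     2     3     3     3     4     5     6     6     7     8     9    10    11    12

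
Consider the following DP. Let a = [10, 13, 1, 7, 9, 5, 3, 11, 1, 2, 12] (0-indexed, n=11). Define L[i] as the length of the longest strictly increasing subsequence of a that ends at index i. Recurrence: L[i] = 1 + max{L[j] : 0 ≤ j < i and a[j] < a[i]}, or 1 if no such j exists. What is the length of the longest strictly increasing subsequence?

5

   i    0    1    2    3    4    5    6    7    8    9   10
a[i]   10   13    1    7    9    5    3   11    1    2   12
L[i]    1    2    1    2    3    2    2    4    1    2    5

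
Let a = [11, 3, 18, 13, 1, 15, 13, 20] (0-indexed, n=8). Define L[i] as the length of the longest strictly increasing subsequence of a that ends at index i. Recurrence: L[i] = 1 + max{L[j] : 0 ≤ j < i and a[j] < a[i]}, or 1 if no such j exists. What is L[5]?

   i    0    1    2    3    4    5    6    7
a[i]   11    3   18   13    1   15   13   20
L[i]    1    1    2    2    1    3    2    4

3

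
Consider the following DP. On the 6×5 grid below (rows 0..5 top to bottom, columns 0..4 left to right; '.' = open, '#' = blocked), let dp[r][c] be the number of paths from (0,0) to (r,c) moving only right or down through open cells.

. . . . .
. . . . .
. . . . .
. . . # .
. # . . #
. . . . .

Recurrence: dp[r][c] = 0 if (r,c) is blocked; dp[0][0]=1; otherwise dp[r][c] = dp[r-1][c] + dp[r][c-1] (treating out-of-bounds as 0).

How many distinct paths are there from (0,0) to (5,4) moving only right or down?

21

r\c   0   1   2   3   4
  0   1   1   1   1   1
  1   1   2   3   4   5
  2   1   3   6  10  15
  3   1   4  10   0  15
  4   1   0  10  10   0
  5   1   1  11  21  21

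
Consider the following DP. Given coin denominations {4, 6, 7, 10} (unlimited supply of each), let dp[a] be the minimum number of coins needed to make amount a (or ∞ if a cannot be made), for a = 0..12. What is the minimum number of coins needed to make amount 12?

2

 a  0  1  2  3  4  5  6  7  8  9 10 11 12
dp  0  -  -  -  1  -  1  1  2  -  1  2  2
(- denotes ∞ / unreachable)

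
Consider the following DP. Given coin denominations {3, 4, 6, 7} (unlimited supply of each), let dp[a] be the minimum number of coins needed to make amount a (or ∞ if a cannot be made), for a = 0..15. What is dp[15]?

3

 a  0  1  2  3  4  5  6  7  8  9 10 11 12 13 14 15
dp  0  -  -  1  1  -  1  1  2  2  2  2  2  2  2  3
(- denotes ∞ / unreachable)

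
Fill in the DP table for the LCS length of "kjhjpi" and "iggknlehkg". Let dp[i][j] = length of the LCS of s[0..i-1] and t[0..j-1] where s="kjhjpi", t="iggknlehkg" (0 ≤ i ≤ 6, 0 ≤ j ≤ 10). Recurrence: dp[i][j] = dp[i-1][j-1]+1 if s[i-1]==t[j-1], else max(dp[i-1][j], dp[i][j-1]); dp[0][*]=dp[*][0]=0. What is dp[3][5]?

   ''  i  g  g  k  n  l  e  h  k  g
''  0  0  0  0  0  0  0  0  0  0  0
 k  0  0  0  0  1  1  1  1  1  1  1
 j  0  0  0  0  1  1  1  1  1  1  1
 h  0  0  0  0  1  1  1  1  2  2  2
 j  0  0  0  0  1  1  1  1  2  2  2
 p  0  0  0  0  1  1  1  1  2  2  2
 i  0  1  1  1  1  1  1  1  2  2  2

1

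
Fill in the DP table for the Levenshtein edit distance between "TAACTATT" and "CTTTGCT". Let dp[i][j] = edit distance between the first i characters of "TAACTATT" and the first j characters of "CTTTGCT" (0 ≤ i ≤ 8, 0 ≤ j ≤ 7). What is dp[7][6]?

   ''  C  T  T  T  G  C  T
''  0  1  2  3  4  5  6  7
 T  1  1  1  2  3  4  5  6
 A  2  2  2  2  3  4  5  6
 A  3  3  3  3  3  4  5  6
 C  4  3  4  4  4  4  4  5
 T  5  4  3  4  4  5  5  4
 A  6  5  4  4  5  5  6  5
 T  7  6  5  4  4  5  6  6
 T  8  7  6  5  4  5  6  6

6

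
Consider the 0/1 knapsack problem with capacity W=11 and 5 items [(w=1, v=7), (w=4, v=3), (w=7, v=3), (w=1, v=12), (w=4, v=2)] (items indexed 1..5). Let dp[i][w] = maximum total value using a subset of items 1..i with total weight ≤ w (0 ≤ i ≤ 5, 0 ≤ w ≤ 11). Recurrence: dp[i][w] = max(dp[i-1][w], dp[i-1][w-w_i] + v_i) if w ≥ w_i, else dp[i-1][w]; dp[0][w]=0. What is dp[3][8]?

10

i\w   0   1   2   3   4   5   6   7   8   9  10  11
  0   0   0   0   0   0   0   0   0   0   0   0   0
  1   0   7   7   7   7   7   7   7   7   7   7   7
  2   0   7   7   7   7  10  10  10  10  10  10  10
  3   0   7   7   7   7  10  10  10  10  10  10  10
  4   0  12  19  19  19  19  22  22  22  22  22  22
  5   0  12  19  19  19  19  22  22  22  22  24  24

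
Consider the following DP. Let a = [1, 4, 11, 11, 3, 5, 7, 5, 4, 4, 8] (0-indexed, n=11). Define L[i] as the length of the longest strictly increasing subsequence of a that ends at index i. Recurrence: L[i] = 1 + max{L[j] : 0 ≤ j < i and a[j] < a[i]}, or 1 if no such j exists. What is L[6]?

   i    0    1    2    3    4    5    6    7    8    9   10
a[i]    1    4   11   11    3    5    7    5    4    4    8
L[i]    1    2    3    3    2    3    4    3    3    3    5

4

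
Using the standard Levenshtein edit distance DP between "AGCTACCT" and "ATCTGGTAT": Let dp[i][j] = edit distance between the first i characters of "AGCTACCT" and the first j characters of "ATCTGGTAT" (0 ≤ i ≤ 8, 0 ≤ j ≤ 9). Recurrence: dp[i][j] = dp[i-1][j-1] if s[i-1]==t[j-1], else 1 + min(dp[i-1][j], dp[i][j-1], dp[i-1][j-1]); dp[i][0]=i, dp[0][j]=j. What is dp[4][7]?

   ''  A  T  C  T  G  G  T  A  T
''  0  1  2  3  4  5  6  7  8  9
 A  1  0  1  2  3  4  5  6  7  8
 G  2  1  1  2  3  3  4  5  6  7
 C  3  2  2  1  2  3  4  5  6  7
 T  4  3  2  2  1  2  3  4  5  6
 A  5  4  3  3  2  2  3  4  4  5
 C  6  5  4  3  3  3  3  4  5  5
 C  7  6  5  4  4  4  4  4  5  6
 T  8  7  6  5  4  5  5  4  5  5

4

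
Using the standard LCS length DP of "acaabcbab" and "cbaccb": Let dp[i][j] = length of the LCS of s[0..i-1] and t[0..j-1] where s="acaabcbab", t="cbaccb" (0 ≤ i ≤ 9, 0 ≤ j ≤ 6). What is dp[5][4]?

   ''  c  b  a  c  c  b
''  0  0  0  0  0  0  0
 a  0  0  0  1  1  1  1
 c  0  1  1  1  2  2  2
 a  0  1  1  2  2  2  2
 a  0  1  1  2  2  2  2
 b  0  1  2  2  2  2  3
 c  0  1  2  2  3  3  3
 b  0  1  2  2  3  3  4
 a  0  1  2  3  3  3  4
 b  0  1  2  3  3  3  4

2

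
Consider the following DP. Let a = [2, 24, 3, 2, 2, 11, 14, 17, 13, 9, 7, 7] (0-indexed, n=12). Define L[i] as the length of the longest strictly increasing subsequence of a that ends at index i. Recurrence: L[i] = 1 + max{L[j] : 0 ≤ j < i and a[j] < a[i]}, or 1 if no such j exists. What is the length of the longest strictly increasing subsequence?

   i    0    1    2    3    4    5    6    7    8    9   10   11
a[i]    2   24    3    2    2   11   14   17   13    9    7    7
L[i]    1    2    2    1    1    3    4    5    4    3    3    3

5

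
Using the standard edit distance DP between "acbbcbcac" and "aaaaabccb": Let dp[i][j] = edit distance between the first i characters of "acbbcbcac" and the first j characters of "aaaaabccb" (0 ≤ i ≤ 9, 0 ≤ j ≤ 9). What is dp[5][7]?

4

   ''  a  a  a  a  a  b  c  c  b
''  0  1  2  3  4  5  6  7  8  9
 a  1  0  1  2  3  4  5  6  7  8
 c  2  1  1  2  3  4  5  5  6  7
 b  3  2  2  2  3  4  4  5  6  6
 b  4  3  3  3  3  4  4  5  6  6
 c  5  4  4  4  4  4  5  4  5  6
 b  6  5  5  5  5  5  4  5  5  5
 c  7  6  6  6  6  6  5  4  5  6
 a  8  7  6  6  6  6  6  5  5  6
 c  9  8  7  7  7  7  7  6  5  6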